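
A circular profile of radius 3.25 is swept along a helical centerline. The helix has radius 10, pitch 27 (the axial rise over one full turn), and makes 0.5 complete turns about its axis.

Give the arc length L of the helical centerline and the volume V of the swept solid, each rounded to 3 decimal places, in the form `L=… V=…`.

L=34.194 V=1134.653

2πR = 2π·10 = 62.831853
per-turn = √(62.831853² + 27²) = √(3947.8418 + 729) = √4676.8418 = 68.387439
L = 0.5 × 68.387439 = 34.193719
V = π·3.25² × L = 33.183072 × 34.193719 = 1134.652664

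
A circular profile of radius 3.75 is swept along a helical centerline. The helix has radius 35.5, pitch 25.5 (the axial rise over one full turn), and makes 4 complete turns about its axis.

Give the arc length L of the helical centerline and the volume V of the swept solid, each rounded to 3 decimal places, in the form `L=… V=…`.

L=898.024 V=39673.478

2πR = 2π·35.5 = 223.053078
per-turn = √(223.053078² + 25.5²) = √(49752.6758 + 650.25) = √50402.9258 = 224.505959
L = 4 × 224.505959 = 898.023837
V = π·3.75² × L = 44.178647 × 898.023837 = 39673.477834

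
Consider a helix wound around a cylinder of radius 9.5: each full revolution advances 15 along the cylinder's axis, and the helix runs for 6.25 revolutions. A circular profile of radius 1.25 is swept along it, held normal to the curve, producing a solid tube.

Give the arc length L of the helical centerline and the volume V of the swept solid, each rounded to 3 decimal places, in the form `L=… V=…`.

L=384.663 V=1888.212

2πR = 2π·9.5 = 59.690260
per-turn = √(59.690260² + 15²) = √(3562.9272 + 225) = √3787.9272 = 61.546139
L = 6.25 × 61.546139 = 384.663367
V = π·1.25² × L = 4.908739 × 384.663367 = 1888.211887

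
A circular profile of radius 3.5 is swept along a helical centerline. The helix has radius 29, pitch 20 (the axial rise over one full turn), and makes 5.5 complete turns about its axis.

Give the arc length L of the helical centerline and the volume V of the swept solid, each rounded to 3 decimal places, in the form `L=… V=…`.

2πR = 2π·29 = 182.212374
per-turn = √(182.212374² + 20²) = √(33201.3492 + 400) = √33601.3492 = 183.306708
L = 5.5 × 183.306708 = 1008.186894
V = π·3.5² × L = 38.484510 × 1008.186894 = 38799.578615

L=1008.187 V=38799.579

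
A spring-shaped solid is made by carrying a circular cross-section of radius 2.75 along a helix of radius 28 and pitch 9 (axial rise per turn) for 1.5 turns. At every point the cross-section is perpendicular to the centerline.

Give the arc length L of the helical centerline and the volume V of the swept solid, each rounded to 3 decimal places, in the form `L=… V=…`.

L=264.239 V=6277.865

2πR = 2π·28 = 175.929189
per-turn = √(175.929189² + 9²) = √(30951.0794 + 81) = √31032.0794 = 176.159244
L = 1.5 × 176.159244 = 264.238867
V = π·2.75² × L = 23.758294 × 264.238867 = 6277.864797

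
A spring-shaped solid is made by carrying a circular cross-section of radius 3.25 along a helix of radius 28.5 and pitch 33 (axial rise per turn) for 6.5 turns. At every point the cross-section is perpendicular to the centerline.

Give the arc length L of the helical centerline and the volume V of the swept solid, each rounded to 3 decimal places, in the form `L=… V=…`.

L=1183.560 V=39274.144

2πR = 2π·28.5 = 179.070781
per-turn = √(179.070781² + 33²) = √(32066.3447 + 1089) = √33155.3447 = 182.086091
L = 6.5 × 182.086091 = 1183.559594
V = π·3.25² × L = 33.183072 × 1183.559594 = 39274.143715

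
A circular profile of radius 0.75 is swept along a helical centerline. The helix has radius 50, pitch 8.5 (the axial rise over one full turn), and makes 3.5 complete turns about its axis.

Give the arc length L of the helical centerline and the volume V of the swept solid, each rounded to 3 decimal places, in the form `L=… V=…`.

2πR = 2π·50 = 314.159265
per-turn = √(314.159265² + 8.5²) = √(98696.0440 + 72.25) = √98768.2940 = 314.274234
L = 3.5 × 314.274234 = 1099.959818
V = π·0.75² × L = 1.767146 × 1099.959818 = 1943.789447

L=1099.960 V=1943.789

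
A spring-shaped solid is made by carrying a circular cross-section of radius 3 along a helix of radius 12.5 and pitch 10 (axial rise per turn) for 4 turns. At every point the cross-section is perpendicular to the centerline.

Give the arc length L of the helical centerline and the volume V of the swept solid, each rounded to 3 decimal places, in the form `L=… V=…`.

2πR = 2π·12.5 = 78.539816
per-turn = √(78.539816² + 10²) = √(6168.5028 + 100) = √6268.5028 = 79.173877
L = 4 × 79.173877 = 316.695507
V = π·3² × L = 28.274334 × 316.695507 = 8954.354498

L=316.696 V=8954.354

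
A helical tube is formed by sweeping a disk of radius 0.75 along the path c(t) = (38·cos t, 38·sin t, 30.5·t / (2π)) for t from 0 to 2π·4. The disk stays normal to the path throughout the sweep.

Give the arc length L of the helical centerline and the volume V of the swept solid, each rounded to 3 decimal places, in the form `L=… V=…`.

L=962.805 V=1701.417

2πR = 2π·38 = 238.761042
per-turn = √(238.761042² + 30.5²) = √(57006.8350 + 930.25) = √57937.0850 = 240.701236
L = 4 × 240.701236 = 962.804944
V = π·0.75² × L = 1.767146 × 962.804944 = 1701.416778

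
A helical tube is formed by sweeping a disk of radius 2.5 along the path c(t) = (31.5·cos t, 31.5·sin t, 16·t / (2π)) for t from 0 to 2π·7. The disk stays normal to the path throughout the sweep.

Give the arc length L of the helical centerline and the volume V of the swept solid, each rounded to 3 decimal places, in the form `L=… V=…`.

2πR = 2π·31.5 = 197.920337
per-turn = √(197.920337² + 16²) = √(39172.4599 + 256) = √39428.4599 = 198.566009
L = 7 × 198.566009 = 1389.962062
V = π·2.5² × L = 19.634954 × 1389.962062 = 27291.841265

L=1389.962 V=27291.841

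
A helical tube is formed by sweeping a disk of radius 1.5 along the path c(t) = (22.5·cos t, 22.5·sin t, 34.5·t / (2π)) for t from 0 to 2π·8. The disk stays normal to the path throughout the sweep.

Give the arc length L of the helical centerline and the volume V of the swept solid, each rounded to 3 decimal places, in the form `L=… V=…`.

L=1164.164 V=8228.987

2πR = 2π·22.5 = 141.371669
per-turn = √(141.371669² + 34.5²) = √(19985.9489 + 1190.25) = √21176.1989 = 145.520442
L = 8 × 145.520442 = 1164.163532
V = π·1.5² × L = 7.068583 × 1164.163532 = 8228.987103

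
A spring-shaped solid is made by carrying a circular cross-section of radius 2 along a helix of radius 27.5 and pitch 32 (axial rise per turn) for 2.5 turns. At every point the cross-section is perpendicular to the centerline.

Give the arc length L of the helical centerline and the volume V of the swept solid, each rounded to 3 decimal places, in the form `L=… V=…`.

2πR = 2π·27.5 = 172.787596
per-turn = √(172.787596² + 32²) = √(29855.5533 + 1024) = √30879.5533 = 175.725790
L = 2.5 × 175.725790 = 439.314475
V = π·2² × L = 12.566371 × 439.314475 = 5520.588513

L=439.314 V=5520.589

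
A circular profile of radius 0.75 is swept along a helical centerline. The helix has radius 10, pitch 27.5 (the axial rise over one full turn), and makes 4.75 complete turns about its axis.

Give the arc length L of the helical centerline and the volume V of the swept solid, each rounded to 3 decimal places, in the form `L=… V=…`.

2πR = 2π·10 = 62.831853
per-turn = √(62.831853² + 27.5²) = √(3947.8418 + 756.25) = √4704.0918 = 68.586382
L = 4.75 × 68.586382 = 325.785313
V = π·0.75² × L = 1.767146 × 325.785313 = 575.710170

L=325.785 V=575.710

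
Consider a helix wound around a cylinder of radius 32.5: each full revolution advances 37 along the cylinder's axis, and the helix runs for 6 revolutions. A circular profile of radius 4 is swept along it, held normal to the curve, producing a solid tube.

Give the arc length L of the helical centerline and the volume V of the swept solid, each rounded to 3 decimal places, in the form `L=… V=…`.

L=1245.171 V=62589.121

2πR = 2π·32.5 = 204.203522
per-turn = √(204.203522² + 37²) = √(41699.0786 + 1369) = √43068.0786 = 207.528501
L = 6 × 207.528501 = 1245.171004
V = π·4² × L = 50.265482 × 1245.171004 = 62589.121262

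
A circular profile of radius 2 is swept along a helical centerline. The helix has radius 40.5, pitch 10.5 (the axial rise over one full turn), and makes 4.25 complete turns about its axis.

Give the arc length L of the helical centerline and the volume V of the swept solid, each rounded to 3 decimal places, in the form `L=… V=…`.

L=1082.414 V=13602.010

2πR = 2π·40.5 = 254.469005
per-turn = √(254.469005² + 10.5²) = √(64754.4745 + 110.25) = √64864.7245 = 254.685540
L = 4.25 × 254.685540 = 1082.413547
V = π·2² × L = 12.566371 × 1082.413547 = 13602.009784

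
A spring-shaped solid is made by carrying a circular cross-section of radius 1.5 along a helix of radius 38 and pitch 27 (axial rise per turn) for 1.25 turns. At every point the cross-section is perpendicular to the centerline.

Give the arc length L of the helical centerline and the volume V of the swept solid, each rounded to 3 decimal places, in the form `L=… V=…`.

L=300.354 V=2123.074

2πR = 2π·38 = 238.761042
per-turn = √(238.761042² + 27²) = √(57006.8350 + 729) = √57735.8350 = 240.282823
L = 1.25 × 240.282823 = 300.353529
V = π·1.5² × L = 7.068583 × 300.353529 = 2123.073989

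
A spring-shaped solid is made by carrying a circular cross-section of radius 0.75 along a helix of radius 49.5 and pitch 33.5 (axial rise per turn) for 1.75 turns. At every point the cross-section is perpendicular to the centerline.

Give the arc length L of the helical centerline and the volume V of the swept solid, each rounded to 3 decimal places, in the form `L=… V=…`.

L=547.429 V=967.387

2πR = 2π·49.5 = 311.017673
per-turn = √(311.017673² + 33.5²) = √(96731.9927 + 1122.25) = √97854.2427 = 312.816628
L = 1.75 × 312.816628 = 547.429099
V = π·0.75² × L = 1.767146 × 547.429099 = 967.387070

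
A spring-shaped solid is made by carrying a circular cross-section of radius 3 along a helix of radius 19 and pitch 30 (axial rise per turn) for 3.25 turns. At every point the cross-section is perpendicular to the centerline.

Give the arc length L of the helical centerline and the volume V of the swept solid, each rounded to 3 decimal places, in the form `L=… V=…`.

L=400.050 V=11311.144

2πR = 2π·19 = 119.380521
per-turn = √(119.380521² + 30²) = √(14251.7088 + 900) = √15151.7088 = 123.092277
L = 3.25 × 123.092277 = 400.049902
V = π·3² × L = 28.274334 × 400.049902 = 11311.144486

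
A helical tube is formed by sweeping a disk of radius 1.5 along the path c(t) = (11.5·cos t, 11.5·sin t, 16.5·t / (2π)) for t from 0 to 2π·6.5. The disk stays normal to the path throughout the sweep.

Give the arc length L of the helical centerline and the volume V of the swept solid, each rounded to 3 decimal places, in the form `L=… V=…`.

2πR = 2π·11.5 = 72.256631
per-turn = √(72.256631² + 16.5²) = √(5221.0207 + 272.25) = √5493.2707 = 74.116602
L = 6.5 × 74.116602 = 481.757915
V = π·1.5² × L = 7.068583 × 481.757915 = 3405.346032

L=481.758 V=3405.346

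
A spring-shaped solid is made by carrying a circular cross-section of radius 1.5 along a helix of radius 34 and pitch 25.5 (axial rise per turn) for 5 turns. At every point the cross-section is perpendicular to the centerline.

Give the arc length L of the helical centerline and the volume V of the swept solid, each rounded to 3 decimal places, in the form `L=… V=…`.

2πR = 2π·34 = 213.628300
per-turn = √(213.628300² + 25.5²) = √(45637.0508 + 650.25) = √46287.3008 = 215.144837
L = 5 × 215.144837 = 1075.724183
V = π·1.5² × L = 7.068583 × 1075.724183 = 7603.846182

L=1075.724 V=7603.846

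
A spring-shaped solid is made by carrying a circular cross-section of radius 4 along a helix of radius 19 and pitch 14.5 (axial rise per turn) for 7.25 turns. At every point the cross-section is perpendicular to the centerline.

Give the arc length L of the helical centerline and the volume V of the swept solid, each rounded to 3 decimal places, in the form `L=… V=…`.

2πR = 2π·19 = 119.380521
per-turn = √(119.380521² + 14.5²) = √(14251.7088 + 210.25) = √14461.9588 = 120.257884
L = 7.25 × 120.257884 = 871.869662
V = π·4² × L = 50.265482 × 871.869662 = 43824.949188

L=871.870 V=43824.949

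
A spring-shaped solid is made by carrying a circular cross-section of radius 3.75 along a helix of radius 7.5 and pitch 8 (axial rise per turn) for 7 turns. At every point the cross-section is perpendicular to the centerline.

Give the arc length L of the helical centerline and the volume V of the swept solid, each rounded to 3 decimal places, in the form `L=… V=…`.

2πR = 2π·7.5 = 47.123890
per-turn = √(47.123890² + 8²) = √(2220.6610 + 64) = √2284.6610 = 47.798127
L = 7 × 47.798127 = 334.586892
V = π·3.75² × L = 44.178647 × 334.586892 = 14781.596104

L=334.587 V=14781.596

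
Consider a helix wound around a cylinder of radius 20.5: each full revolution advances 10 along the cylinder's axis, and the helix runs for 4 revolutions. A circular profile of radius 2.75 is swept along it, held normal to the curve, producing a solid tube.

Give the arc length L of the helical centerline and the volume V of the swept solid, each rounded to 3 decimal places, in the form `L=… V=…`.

2πR = 2π·20.5 = 128.805299
per-turn = √(128.805299² + 10²) = √(16590.8050 + 100) = √16690.8050 = 129.192898
L = 4 × 129.192898 = 516.771594
V = π·2.75² × L = 23.758294 × 516.771594 = 12277.611681

L=516.772 V=12277.612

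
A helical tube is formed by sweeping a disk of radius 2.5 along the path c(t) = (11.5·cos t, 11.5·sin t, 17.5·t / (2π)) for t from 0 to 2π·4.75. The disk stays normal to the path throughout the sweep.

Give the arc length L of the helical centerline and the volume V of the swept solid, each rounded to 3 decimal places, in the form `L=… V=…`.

2πR = 2π·11.5 = 72.256631
per-turn = √(72.256631² + 17.5²) = √(5221.0207 + 306.25) = √5527.2707 = 74.345617
L = 4.75 × 74.345617 = 353.141680
V = π·2.5² × L = 19.634954 × 353.141680 = 6933.920663

L=353.142 V=6933.921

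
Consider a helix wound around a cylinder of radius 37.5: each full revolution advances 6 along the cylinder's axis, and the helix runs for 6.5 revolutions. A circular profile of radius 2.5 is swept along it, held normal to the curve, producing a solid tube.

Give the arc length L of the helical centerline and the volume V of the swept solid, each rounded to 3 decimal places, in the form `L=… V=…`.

2πR = 2π·37.5 = 235.619449
per-turn = √(235.619449² + 6²) = √(55516.5248 + 36) = √55552.5248 = 235.695831
L = 6.5 × 235.695831 = 1532.022902
V = π·2.5² × L = 19.634954 × 1532.022902 = 30081.199329

L=1532.023 V=30081.199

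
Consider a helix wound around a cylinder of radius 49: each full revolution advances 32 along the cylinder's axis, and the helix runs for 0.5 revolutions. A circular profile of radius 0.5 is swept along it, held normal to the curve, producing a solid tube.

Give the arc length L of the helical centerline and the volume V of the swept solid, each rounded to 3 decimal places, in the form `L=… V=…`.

2πR = 2π·49 = 307.876080
per-turn = √(307.876080² + 32²) = √(94787.6807 + 1024) = √95811.6807 = 309.534619
L = 0.5 × 309.534619 = 154.767310
V = π·0.5² × L = 0.785398 × 154.767310 = 121.553961

L=154.767 V=121.554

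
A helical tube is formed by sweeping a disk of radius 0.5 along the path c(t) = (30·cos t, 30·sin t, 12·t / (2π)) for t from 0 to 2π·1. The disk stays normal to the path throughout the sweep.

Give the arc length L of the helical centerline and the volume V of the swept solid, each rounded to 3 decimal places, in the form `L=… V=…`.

2πR = 2π·30 = 188.495559
per-turn = √(188.495559² + 12²) = √(35530.5758 + 144) = √35674.5758 = 188.877145
L = 1 × 188.877145 = 188.877145
V = π·0.5² × L = 0.785398 × 188.877145 = 148.343763

L=188.877 V=148.344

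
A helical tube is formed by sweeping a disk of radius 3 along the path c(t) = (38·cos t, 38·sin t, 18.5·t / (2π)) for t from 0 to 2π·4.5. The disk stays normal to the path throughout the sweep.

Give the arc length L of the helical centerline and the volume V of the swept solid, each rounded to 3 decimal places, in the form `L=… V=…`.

L=1077.645 V=30469.697

2πR = 2π·38 = 238.761042
per-turn = √(238.761042² + 18.5²) = √(57006.8350 + 342.25) = √57349.0850 = 239.476690
L = 4.5 × 239.476690 = 1077.645105
V = π·3² × L = 28.274334 × 1077.645105 = 30469.697497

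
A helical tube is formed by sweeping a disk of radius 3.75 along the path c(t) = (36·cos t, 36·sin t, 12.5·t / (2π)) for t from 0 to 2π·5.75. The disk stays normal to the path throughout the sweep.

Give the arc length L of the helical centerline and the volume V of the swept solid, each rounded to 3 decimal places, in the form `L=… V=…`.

L=1302.604 V=57547.274

2πR = 2π·36 = 226.194671
per-turn = √(226.194671² + 12.5²) = √(51164.0292 + 156.25) = √51320.2792 = 226.539796
L = 5.75 × 226.539796 = 1302.603828
V = π·3.75² × L = 44.178647 × 1302.603828 = 57547.274276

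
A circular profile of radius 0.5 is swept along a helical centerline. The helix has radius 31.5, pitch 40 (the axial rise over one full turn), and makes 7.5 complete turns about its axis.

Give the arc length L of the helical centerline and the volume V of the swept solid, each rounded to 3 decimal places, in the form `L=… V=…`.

L=1514.414 V=1189.418

2πR = 2π·31.5 = 197.920337
per-turn = √(197.920337² + 40²) = √(39172.4599 + 1600) = √40772.4599 = 201.921915
L = 7.5 × 201.921915 = 1514.414365
V = π·0.5² × L = 0.785398 × 1514.414365 = 1189.418261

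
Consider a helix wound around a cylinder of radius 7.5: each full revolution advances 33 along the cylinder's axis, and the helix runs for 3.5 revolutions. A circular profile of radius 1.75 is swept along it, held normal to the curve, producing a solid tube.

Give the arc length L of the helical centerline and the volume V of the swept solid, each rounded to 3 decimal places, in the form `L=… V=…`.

2πR = 2π·7.5 = 47.123890
per-turn = √(47.123890² + 33²) = √(2220.6610 + 1089) = √3309.6610 = 57.529653
L = 3.5 × 57.529653 = 201.353786
V = π·1.75² × L = 9.621128 × 201.353786 = 1937.250448

L=201.354 V=1937.250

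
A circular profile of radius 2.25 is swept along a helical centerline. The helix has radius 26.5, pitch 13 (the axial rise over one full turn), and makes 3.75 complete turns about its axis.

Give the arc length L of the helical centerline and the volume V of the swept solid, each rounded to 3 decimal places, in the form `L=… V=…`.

L=626.292 V=9960.740

2πR = 2π·26.5 = 166.504411
per-turn = √(166.504411² + 13²) = √(27723.7188 + 169) = √27892.7188 = 167.011134
L = 3.75 × 167.011134 = 626.291751
V = π·2.25² × L = 15.904313 × 626.291751 = 9960.739920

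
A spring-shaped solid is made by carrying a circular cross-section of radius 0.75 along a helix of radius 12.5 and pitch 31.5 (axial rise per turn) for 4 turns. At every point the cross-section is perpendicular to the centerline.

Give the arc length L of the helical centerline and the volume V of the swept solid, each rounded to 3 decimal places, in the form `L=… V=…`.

L=338.485 V=598.152

2πR = 2π·12.5 = 78.539816
per-turn = √(78.539816² + 31.5²) = √(6168.5028 + 992.25) = √7160.7528 = 84.621231
L = 4 × 84.621231 = 338.484924
V = π·0.75² × L = 1.767146 × 338.484924 = 598.152235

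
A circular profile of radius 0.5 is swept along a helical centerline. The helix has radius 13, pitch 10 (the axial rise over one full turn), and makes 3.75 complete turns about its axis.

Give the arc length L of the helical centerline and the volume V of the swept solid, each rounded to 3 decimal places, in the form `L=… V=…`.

L=308.592 V=242.368

2πR = 2π·13 = 81.681409
per-turn = √(81.681409² + 10²) = √(6671.8526 + 100) = √6771.8526 = 82.291267
L = 3.75 × 82.291267 = 308.592250
V = π·0.5² × L = 0.785398 × 308.592250 = 242.367786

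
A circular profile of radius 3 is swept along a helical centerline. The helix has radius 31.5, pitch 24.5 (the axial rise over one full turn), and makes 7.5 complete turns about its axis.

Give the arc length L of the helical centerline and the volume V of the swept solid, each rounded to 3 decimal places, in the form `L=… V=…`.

L=1495.732 V=42290.833

2πR = 2π·31.5 = 197.920337
per-turn = √(197.920337² + 24.5²) = √(39172.4599 + 600.25) = √39772.7099 = 199.430965
L = 7.5 × 199.430965 = 1495.732239
V = π·3² × L = 28.274334 × 1495.732239 = 42290.832717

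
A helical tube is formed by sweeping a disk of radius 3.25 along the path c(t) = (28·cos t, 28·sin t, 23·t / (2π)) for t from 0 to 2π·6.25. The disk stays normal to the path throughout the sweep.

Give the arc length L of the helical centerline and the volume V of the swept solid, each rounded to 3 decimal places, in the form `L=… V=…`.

2πR = 2π·28 = 175.929189
per-turn = √(175.929189² + 23²) = √(30951.0794 + 529) = √31480.0794 = 177.426265
L = 6.25 × 177.426265 = 1108.914154
V = π·3.25² × L = 33.183072 × 1108.914154 = 36797.178672

L=1108.914 V=36797.179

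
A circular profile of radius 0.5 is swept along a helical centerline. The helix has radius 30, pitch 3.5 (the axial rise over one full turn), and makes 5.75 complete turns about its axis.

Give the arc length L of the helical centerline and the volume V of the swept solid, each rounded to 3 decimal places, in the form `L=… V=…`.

2πR = 2π·30 = 188.495559
per-turn = √(188.495559² + 3.5²) = √(35530.5758 + 12.25) = √35542.8258 = 188.528051
L = 5.75 × 188.528051 = 1084.036291
V = π·0.5² × L = 0.785398 × 1084.036291 = 851.400112

L=1084.036 V=851.400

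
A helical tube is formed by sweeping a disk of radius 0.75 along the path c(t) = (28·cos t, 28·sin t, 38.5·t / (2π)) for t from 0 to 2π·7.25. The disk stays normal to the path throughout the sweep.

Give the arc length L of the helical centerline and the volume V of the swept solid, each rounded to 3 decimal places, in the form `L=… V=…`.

2πR = 2π·28 = 175.929189
per-turn = √(175.929189² + 38.5²) = √(30951.0794 + 1482.25) = √32433.3294 = 180.092558
L = 7.25 × 180.092558 = 1305.671045
V = π·0.75² × L = 1.767146 × 1305.671045 = 2307.311191

L=1305.671 V=2307.311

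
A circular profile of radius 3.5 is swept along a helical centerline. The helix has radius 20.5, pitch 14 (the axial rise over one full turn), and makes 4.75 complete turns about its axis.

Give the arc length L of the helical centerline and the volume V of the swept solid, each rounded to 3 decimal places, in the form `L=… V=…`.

2πR = 2π·20.5 = 128.805299
per-turn = √(128.805299² + 14²) = √(16590.8050 + 196) = √16786.8050 = 129.563903
L = 4.75 × 129.563903 = 615.428540
V = π·3.5² × L = 38.484510 × 615.428540 = 23684.465804

L=615.429 V=23684.466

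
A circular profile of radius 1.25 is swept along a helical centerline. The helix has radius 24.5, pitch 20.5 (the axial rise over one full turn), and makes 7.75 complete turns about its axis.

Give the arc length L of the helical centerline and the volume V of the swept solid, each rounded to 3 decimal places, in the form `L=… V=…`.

2πR = 2π·24.5 = 153.938040
per-turn = √(153.938040² + 20.5²) = √(23696.9202 + 420.25) = √24117.1702 = 155.297039
L = 7.75 × 155.297039 = 1203.552048
V = π·1.25² × L = 4.908739 × 1203.552048 = 5907.922302

L=1203.552 V=5907.922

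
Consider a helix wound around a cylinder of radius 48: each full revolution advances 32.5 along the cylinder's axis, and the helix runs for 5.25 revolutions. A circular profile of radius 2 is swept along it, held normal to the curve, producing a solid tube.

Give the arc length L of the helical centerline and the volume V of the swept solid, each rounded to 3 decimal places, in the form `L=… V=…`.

L=1592.530 V=20012.316

2πR = 2π·48 = 301.592895
per-turn = √(301.592895² + 32.5²) = √(90958.2742 + 1056.25) = √92014.5242 = 303.338959
L = 5.25 × 303.338959 = 1592.529536
V = π·2² × L = 12.566371 × 1592.529536 = 20012.316360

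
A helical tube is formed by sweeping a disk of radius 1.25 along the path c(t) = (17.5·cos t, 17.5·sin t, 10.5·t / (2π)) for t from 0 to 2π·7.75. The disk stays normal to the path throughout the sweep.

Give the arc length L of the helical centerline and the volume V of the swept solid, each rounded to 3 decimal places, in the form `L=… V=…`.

2πR = 2π·17.5 = 109.955743
per-turn = √(109.955743² + 10.5²) = √(12090.2654 + 110.25) = √12200.5154 = 110.455943
L = 7.75 × 110.455943 = 856.033560
V = π·1.25² × L = 4.908739 × 856.033560 = 4202.044911

L=856.034 V=4202.045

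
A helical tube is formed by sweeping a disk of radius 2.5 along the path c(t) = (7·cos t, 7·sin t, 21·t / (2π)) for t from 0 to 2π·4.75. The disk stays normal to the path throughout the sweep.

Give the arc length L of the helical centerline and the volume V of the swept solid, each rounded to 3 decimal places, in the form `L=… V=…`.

2πR = 2π·7 = 43.982297
per-turn = √(43.982297² + 21²) = √(1934.4425 + 441) = √2375.4425 = 48.738511
L = 4.75 × 48.738511 = 231.507928
V = π·2.5² × L = 19.634954 × 231.507928 = 4545.647530

L=231.508 V=4545.648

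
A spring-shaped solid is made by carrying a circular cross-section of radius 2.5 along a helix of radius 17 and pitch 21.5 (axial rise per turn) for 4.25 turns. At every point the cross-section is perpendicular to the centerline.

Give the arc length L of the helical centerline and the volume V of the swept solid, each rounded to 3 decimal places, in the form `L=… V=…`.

L=463.065 V=9092.260

2πR = 2π·17 = 106.814150
per-turn = √(106.814150² + 21.5²) = √(11409.2627 + 462.25) = √11871.5127 = 108.956472
L = 4.25 × 108.956472 = 463.065004
V = π·2.5² × L = 19.634954 × 463.065004 = 9092.260092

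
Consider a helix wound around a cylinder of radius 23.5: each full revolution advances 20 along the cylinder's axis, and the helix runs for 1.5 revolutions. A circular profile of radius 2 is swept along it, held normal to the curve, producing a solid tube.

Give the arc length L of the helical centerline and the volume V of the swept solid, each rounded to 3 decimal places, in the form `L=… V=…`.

L=223.505 V=2808.644

2πR = 2π·23.5 = 147.654855
per-turn = √(147.654855² + 20²) = √(21801.9561 + 400) = √22201.9561 = 149.003208
L = 1.5 × 149.003208 = 223.504813
V = π·2² × L = 12.566371 × 223.504813 = 2808.644310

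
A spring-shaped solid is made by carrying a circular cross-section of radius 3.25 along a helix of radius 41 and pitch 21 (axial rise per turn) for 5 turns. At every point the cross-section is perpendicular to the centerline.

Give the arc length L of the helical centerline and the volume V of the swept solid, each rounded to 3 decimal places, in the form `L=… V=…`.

L=1292.326 V=42883.335

2πR = 2π·41 = 257.610598
per-turn = √(257.610598² + 21²) = √(66363.2200 + 441) = √66804.2200 = 258.465123
L = 5 × 258.465123 = 1292.325617
V = π·3.25² × L = 33.183072 × 1292.325617 = 42883.334511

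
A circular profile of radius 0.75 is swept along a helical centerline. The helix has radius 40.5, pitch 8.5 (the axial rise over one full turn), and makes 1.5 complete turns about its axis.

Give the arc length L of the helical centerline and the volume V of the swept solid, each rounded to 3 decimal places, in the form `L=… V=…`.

2πR = 2π·40.5 = 254.469005
per-turn = √(254.469005² + 8.5²) = √(64754.4745 + 72.25) = √64826.7245 = 254.610928
L = 1.5 × 254.610928 = 381.916391
V = π·0.75² × L = 1.767146 × 381.916391 = 674.901973

L=381.916 V=674.902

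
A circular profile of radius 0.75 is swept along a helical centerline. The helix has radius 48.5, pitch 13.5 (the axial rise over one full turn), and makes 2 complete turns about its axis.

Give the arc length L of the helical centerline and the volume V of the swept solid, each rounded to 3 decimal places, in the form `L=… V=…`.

2πR = 2π·48.5 = 304.734487
per-turn = √(304.734487² + 13.5²) = √(92863.1078 + 182.25) = √93045.3578 = 305.033372
L = 2 × 305.033372 = 610.066743
V = π·0.75² × L = 1.767146 × 610.066743 = 1078.076924

L=610.067 V=1078.077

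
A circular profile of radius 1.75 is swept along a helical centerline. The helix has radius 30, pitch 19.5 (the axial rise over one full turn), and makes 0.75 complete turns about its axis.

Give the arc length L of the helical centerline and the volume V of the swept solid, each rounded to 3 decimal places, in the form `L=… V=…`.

2πR = 2π·30 = 188.495559
per-turn = √(188.495559² + 19.5²) = √(35530.5758 + 380.25) = √35910.8258 = 189.501519
L = 0.75 × 189.501519 = 142.126140
V = π·1.75² × L = 9.621128 × 142.126140 = 1367.413710

L=142.126 V=1367.414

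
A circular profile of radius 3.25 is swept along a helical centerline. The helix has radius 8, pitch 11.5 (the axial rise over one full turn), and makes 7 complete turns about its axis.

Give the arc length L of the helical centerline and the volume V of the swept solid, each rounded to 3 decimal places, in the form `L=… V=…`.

L=360.950 V=11977.415

2πR = 2π·8 = 50.265482
per-turn = √(50.265482² + 11.5²) = √(2526.6187 + 132.25) = √2658.8687 = 51.564219
L = 7 × 51.564219 = 360.949536
V = π·3.25² × L = 33.183072 × 360.949536 = 11977.414590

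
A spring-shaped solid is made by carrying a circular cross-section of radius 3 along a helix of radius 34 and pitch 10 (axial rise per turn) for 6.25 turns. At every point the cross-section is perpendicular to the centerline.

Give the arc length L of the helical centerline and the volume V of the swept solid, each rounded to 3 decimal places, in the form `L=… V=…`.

2πR = 2π·34 = 213.628300
per-turn = √(213.628300² + 10²) = √(45637.0508 + 100) = √45737.0508 = 213.862224
L = 6.25 × 213.862224 = 1336.638898
V = π·3² × L = 28.274334 × 1336.638898 = 37792.574496

L=1336.639 V=37792.574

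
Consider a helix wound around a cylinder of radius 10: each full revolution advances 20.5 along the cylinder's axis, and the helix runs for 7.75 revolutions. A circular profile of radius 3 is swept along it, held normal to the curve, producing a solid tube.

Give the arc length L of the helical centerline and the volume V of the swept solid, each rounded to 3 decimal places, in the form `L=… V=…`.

2πR = 2π·10 = 62.831853
per-turn = √(62.831853² + 20.5²) = √(3947.8418 + 420.25) = √4368.0918 = 66.091541
L = 7.75 × 66.091541 = 512.209441
V = π·3² × L = 28.274334 × 512.209441 = 14482.380750

L=512.209 V=14482.381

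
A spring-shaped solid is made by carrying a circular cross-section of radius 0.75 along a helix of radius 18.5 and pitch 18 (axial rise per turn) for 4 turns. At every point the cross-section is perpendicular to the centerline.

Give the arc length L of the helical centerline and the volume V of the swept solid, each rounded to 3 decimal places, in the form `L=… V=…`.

2πR = 2π·18.5 = 116.238928
per-turn = √(116.238928² + 18²) = √(13511.4884 + 324) = √13835.4884 = 117.624353
L = 4 × 117.624353 = 470.497412
V = π·0.75² × L = 1.767146 × 470.497412 = 831.437558

L=470.497 V=831.438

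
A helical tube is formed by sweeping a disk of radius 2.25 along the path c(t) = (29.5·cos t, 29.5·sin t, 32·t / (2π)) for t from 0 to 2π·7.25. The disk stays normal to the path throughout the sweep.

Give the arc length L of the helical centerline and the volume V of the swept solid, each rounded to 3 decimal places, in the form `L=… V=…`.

2πR = 2π·29.5 = 185.353967
per-turn = √(185.353967² + 32²) = √(34356.0929 + 1024) = √35380.0929 = 188.095967
L = 7.25 × 188.095967 = 1363.695763
V = π·2.25² × L = 15.904313 × 1363.695763 = 21688.643991

L=1363.696 V=21688.644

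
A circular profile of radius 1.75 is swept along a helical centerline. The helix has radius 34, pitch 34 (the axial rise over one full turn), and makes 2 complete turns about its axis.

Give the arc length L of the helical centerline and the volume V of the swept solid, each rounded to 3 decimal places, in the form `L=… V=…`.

L=432.634 V=4162.427

2πR = 2π·34 = 213.628300
per-turn = √(213.628300² + 34²) = √(45637.0508 + 1156) = √46793.0508 = 216.317014
L = 2 × 216.317014 = 432.634029
V = π·1.75² × L = 9.621128 × 432.634029 = 4162.427154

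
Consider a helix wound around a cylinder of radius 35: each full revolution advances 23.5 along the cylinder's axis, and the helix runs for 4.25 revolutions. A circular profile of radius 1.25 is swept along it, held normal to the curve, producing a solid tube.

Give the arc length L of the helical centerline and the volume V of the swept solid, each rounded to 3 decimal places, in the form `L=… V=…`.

2πR = 2π·35 = 219.911486
per-turn = √(219.911486² + 23.5²) = √(48361.0616 + 552.25) = √48913.3116 = 221.163540
L = 4.25 × 221.163540 = 939.945046
V = π·1.25² × L = 4.908739 × 939.945046 = 4613.944457

L=939.945 V=4613.944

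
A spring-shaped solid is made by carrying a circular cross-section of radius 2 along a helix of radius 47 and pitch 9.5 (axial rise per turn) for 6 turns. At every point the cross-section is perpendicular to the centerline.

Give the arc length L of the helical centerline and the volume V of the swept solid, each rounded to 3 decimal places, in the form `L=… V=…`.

L=1772.775 V=22277.346

2πR = 2π·47 = 295.309709
per-turn = √(295.309709² + 9.5²) = √(87207.8245 + 90.25) = √87298.0745 = 295.462476
L = 6 × 295.462476 = 1772.774854
V = π·2² × L = 12.566371 × 1772.774854 = 22277.345826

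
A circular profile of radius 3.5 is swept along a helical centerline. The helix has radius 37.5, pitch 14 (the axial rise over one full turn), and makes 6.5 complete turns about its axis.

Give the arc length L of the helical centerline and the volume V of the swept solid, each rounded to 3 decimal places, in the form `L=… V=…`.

2πR = 2π·37.5 = 235.619449
per-turn = √(235.619449² + 14²) = √(55516.5248 + 196) = √55712.5248 = 236.035007
L = 6.5 × 236.035007 = 1534.227549
V = π·3.5² × L = 38.484510 × 1534.227549 = 59043.995447

L=1534.228 V=59043.995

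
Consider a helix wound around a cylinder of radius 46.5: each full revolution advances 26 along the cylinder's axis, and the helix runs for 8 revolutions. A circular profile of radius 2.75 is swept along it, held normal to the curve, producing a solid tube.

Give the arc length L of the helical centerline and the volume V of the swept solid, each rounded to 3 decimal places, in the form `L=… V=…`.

L=2346.582 V=55750.777

2πR = 2π·46.5 = 292.168117
per-turn = √(292.168117² + 26²) = √(85362.2085 + 676) = √86038.2085 = 293.322704
L = 8 × 293.322704 = 2346.581629
V = π·2.75² × L = 23.758294 × 2346.581629 = 55750.777277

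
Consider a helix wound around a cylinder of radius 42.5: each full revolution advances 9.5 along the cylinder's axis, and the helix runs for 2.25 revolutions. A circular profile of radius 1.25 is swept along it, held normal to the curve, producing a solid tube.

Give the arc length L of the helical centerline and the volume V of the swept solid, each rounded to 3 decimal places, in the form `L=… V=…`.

L=601.210 V=2951.181

2πR = 2π·42.5 = 267.035376
per-turn = √(267.035376² + 9.5²) = √(71307.8918 + 90.25) = √71398.1418 = 267.204307
L = 2.25 × 267.204307 = 601.209691
V = π·1.25² × L = 4.908739 × 601.209691 = 2951.181171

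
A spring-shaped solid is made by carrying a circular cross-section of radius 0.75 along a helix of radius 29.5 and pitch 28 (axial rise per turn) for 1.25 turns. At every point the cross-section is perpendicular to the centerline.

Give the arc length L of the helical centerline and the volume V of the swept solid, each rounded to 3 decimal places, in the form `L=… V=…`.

L=234.321 V=414.080

2πR = 2π·29.5 = 185.353967
per-turn = √(185.353967² + 28²) = √(34356.0929 + 784) = √35140.0929 = 187.456910
L = 1.25 × 187.456910 = 234.321137
V = π·0.75² × L = 1.767146 × 234.321137 = 414.079629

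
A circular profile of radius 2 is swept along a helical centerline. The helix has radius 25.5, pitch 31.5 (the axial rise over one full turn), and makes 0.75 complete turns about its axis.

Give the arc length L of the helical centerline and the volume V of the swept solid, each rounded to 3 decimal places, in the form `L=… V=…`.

2πR = 2π·25.5 = 160.221225
per-turn = √(160.221225² + 31.5²) = √(25670.8410 + 992.25) = √26663.0910 = 163.288368
L = 0.75 × 163.288368 = 122.466276
V = π·2² × L = 12.566371 × 122.466276 = 1538.956610

L=122.466 V=1538.957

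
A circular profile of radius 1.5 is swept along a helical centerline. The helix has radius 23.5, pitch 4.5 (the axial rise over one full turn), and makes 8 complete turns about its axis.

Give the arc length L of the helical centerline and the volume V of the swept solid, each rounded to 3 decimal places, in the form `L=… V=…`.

2πR = 2π·23.5 = 147.654855
per-turn = √(147.654855² + 4.5²) = √(21801.9561 + 20.25) = √21822.2061 = 147.723411
L = 8 × 147.723411 = 1181.787287
V = π·1.5² × L = 7.068583 × 1181.787287 = 8353.562083

L=1181.787 V=8353.562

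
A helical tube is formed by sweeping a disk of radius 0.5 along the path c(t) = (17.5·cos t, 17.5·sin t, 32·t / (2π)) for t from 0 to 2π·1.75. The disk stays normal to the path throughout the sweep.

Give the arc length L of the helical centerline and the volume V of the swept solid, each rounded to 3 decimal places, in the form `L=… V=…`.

L=200.406 V=157.398

2πR = 2π·17.5 = 109.955743
per-turn = √(109.955743² + 32²) = √(12090.2654 + 1024) = √13114.2654 = 114.517533
L = 1.75 × 114.517533 = 200.405683
V = π·0.5² × L = 0.785398 × 200.405683 = 157.398255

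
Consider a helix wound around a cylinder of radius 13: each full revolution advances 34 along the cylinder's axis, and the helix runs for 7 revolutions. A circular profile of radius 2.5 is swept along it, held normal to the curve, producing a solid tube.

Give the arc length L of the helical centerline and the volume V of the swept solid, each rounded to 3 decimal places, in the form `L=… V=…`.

L=619.326 V=12160.439

2πR = 2π·13 = 81.681409
per-turn = √(81.681409² + 34²) = √(6671.8526 + 1156) = √7827.8526 = 88.475152
L = 7 × 88.475152 = 619.326066
V = π·2.5² × L = 19.634954 × 619.326066 = 12160.438872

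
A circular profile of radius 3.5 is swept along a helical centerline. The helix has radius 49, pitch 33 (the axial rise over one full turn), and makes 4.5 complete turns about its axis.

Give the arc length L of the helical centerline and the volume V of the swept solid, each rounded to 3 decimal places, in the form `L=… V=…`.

2πR = 2π·49 = 307.876080
per-turn = √(307.876080² + 33²) = √(94787.6807 + 1089) = √95876.6807 = 309.639598
L = 4.5 × 309.639598 = 1393.378191
V = π·3.5² × L = 38.484510 × 1393.378191 = 53623.476940

L=1393.378 V=53623.477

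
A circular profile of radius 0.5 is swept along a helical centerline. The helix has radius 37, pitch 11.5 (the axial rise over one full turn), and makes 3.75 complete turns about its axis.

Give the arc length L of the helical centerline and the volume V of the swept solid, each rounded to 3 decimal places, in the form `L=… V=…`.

L=872.858 V=685.541

2πR = 2π·37 = 232.477856
per-turn = √(232.477856² + 11.5²) = √(54045.9537 + 132.25) = √54178.2037 = 232.762118
L = 3.75 × 232.762118 = 872.857944
V = π·0.5² × L = 0.785398 × 872.857944 = 685.541026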